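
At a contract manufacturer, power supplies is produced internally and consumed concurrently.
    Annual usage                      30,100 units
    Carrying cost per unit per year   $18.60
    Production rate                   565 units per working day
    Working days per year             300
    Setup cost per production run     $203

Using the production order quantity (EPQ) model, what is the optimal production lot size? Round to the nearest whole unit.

d = 30,100/300 = 100.3333 units/day;  effective holding cost H(1 − d/p) = 18.6·(1 − 100.3333/565) = 15.29699
Q* = √(2DS / H_eff) = √(2·30,100·203 / 15.29699) ≈ 893.81

894 units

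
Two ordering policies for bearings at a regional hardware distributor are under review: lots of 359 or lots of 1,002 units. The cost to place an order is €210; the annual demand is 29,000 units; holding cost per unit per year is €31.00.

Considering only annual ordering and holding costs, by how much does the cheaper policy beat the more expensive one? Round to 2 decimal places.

€919.44

Annual cost at Q: ordering D·S/Q plus holding Q·H/2.
TC(359) = (29,000/359)×210 + (359/2)×31 = €22,528.29
TC(1,002) = (29,000/1,002)×210 + (1,002/2)×31 = €21,608.84
Cheaper: Q = 1,002.  Difference = €919.44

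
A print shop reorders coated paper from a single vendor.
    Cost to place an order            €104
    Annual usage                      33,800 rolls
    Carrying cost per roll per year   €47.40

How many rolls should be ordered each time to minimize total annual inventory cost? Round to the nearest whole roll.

385 rolls

EOQ = √(2DS/H) = √(2 × 33,800 × 104 / 47.4)
    = √(148,320.68) ≈ 385.12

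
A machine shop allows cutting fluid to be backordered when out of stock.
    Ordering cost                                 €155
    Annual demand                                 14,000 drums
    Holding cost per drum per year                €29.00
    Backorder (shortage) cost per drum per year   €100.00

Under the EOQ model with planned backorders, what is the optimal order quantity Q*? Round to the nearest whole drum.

Q* = √(2DS/H) · √((H + b)/b)
   = √(2 × 14,000 × 155 / 29) · √((29 + 100) / 100)
   = 386.853 × 1.1358 ≈ 439.38

439 drums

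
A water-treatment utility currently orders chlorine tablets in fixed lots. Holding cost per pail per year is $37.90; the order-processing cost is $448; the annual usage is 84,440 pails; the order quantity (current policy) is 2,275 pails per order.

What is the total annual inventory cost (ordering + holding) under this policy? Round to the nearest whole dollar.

$59,739

Annual ordering cost = (D/Q)·S = (84,440/2,275) × 448 = $16,628.18
Annual holding cost  = (Q/2)·H = (2,275/2) × 37.9 = $43,111.25
Total = $16,628.18 + $43,111.25 = $59,739.43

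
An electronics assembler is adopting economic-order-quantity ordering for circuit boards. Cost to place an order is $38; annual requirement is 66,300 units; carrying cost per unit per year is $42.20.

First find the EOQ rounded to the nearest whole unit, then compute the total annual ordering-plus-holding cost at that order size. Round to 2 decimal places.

2DS/H = 2·66,300·38/42.2 = 119,402.84
EOQ = √119,402.84 ≈ 345.55 → Q = 346 units
Ordering: D/Q × S = 66,300/346 × $38 = $7,281.50
Holding:  Q/2 × H = 346/2 × $42.2 = $7,300.60
Total = $7,281.50 + $7,300.60 = $14,582.10

$14,582.10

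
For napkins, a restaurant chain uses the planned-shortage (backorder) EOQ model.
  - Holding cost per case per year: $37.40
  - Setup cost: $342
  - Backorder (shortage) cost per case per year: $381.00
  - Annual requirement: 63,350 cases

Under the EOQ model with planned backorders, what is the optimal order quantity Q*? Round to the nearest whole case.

1,128 cases

Basic EOQ = √(2·63,350·342/37.4) = 1,076.380
Backorder adjustment √((H+b)/b) = √((37.4+381)/381) = 1.0479
Q* = 1,076.380 × 1.0479 ≈ 1,127.97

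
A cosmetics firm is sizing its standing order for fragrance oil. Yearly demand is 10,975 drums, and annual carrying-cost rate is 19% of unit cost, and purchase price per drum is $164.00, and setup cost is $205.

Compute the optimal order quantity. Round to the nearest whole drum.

380 drums

Carrying cost H = $164 × 19% = $31.1600/drum/yr
Optimal lot size Q* = (2 × 10,975 × $205 / $31.16)^½ ≈ 380.01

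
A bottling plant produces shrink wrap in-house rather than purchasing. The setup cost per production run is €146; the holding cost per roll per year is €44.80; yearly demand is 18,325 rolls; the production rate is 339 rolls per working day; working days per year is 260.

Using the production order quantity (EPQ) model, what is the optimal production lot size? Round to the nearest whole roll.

d = 18,325/260 = 70.4808 rolls/day;  effective holding cost H(1 − d/p) = 44.8·(1 − 70.4808/339) = 35.48573
Q* = √(2DS / H_eff) = √(2·18,325·146 / 35.48573) ≈ 388.32

388 rolls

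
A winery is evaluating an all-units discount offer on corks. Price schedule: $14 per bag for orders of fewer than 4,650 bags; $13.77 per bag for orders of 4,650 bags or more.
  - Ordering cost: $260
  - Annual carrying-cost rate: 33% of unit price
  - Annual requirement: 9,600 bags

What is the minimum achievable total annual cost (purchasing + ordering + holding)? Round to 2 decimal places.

H₁ = 33%×$14 = $4.6200;  H₂ = 33%×$13.77 = $4.5441
EOQ₁ = √(2×9,600×260/4.6200) = 1,039.48  (< 4,650, feasible at tier 1)
EOQ₂ = √(2×9,600×260/4.5441) = 1,048.13  (< 4,650 → use Q = 4,650 at tier-2 price)
TC(tier 1 (EOQ₁), Q≈1,039.5) = $139,202.40
TC(tier 2, Q≈4,650.0) = $143,293.81
Minimum at tier 1 (EOQ₁): $139,202.40

$139,202.40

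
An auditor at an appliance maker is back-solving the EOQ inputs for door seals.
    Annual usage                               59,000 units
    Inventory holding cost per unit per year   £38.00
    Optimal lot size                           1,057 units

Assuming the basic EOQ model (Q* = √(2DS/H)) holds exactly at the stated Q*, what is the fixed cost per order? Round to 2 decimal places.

EOQ relation: Q² = 2DS/H, so rearrange for the unknown.
S = Q²H / (2D) = 1,057² × 38 / (2 × 59,000) = 359.7921

£359.79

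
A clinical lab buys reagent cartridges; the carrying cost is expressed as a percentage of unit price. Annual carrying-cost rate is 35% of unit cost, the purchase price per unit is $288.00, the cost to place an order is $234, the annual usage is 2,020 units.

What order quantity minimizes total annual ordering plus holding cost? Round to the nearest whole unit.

97 units

Carrying cost H = $288 × 35% = $100.8000/unit/yr
Optimal lot size Q* = (2 × 2,020 × $234 / $100.8)^½ ≈ 96.84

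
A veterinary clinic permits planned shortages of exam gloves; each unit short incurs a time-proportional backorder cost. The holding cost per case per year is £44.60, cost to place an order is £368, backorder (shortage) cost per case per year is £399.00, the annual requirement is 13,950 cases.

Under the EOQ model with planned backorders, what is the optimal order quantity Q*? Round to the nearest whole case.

Q* = √(2DS/H) · √((H + b)/b)
   = √(2 × 13,950 × 368 / 44.6) · √((44.6 + 399) / 399)
   = 479.798 × 1.0544 ≈ 505.90

506 cases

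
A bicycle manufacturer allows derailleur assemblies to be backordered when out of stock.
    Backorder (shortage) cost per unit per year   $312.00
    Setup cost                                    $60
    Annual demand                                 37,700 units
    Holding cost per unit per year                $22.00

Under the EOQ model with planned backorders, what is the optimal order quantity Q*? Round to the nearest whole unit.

469 units

Q* = √(2DS/H) · √((H + b)/b)
   = √(2 × 37,700 × 60 / 22) · √((22 + 312) / 312)
   = 453.471 × 1.0347 ≈ 469.19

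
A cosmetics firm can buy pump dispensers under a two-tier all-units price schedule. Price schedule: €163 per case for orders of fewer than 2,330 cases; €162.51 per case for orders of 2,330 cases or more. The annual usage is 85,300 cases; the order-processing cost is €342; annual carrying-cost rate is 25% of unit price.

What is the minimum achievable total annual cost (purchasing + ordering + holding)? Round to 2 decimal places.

H₁ = 25%×€163 = €40.7500;  H₂ = 25%×€162.51 = €40.6275
EOQ₁ = √(2×85,300×342/40.7500) = 1,196.57  (< 2,330, feasible at tier 1)
EOQ₂ = √(2×85,300×342/40.6275) = 1,198.37  (< 2,330 → use Q = 2,330 at tier-2 price)
TC(tier 1 (EOQ₁), Q≈1,196.6) = €13,952,660.30
TC(tier 2, Q≈2,330.0) = €13,921,954.47
Minimum at tier 2: €13,921,954.47

€13,921,954.47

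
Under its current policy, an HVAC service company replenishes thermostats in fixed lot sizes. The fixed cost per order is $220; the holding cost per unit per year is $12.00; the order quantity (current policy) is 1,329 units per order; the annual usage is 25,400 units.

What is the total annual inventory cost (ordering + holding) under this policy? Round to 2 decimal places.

Ordering: D/Q × S = 25,400/1,329 × $220 = $4,204.67
Holding:  Q/2 × H = 1,329/2 × $12 = $7,974.00
Total = $4,204.67 + $7,974.00 = $12,178.67

$12,178.67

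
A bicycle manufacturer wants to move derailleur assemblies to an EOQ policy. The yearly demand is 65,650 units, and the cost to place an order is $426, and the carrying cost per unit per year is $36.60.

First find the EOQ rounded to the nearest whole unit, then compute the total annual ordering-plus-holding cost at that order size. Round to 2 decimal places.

$45,245.74

EOQ = √(2DS/H) = √(2 × 65,650 × 426 / 36.6)
    = √(1,528,245.90) ≈ 1,236.22 → Q = 1,236 units
Annual ordering cost = (D/Q)·S = (65,650/1,236) × 426 = $22,626.94
Annual holding cost  = (Q/2)·H = (1,236/2) × 36.6 = $22,618.80
Total = $22,626.94 + $22,618.80 = $45,245.74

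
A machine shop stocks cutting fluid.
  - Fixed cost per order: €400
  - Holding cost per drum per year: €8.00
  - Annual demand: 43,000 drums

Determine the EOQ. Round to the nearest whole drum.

2,074 drums

EOQ = √(2DS/H) = √(2 × 43,000 × 400 / 8)
    = √(4,300,000.00) ≈ 2,073.64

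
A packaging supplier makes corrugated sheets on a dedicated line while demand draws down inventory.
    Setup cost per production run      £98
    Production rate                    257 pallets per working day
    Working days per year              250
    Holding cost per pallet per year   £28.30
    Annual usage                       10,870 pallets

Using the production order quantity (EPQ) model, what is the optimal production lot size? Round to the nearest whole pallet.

d = 10,870/250 = 43.4800 pallets/day;  effective holding cost H(1 − d/p) = 28.3·(1 − 43.4800/257) = 23.51212
Q* = √(2DS / H_eff) = √(2·10,870·98 / 23.51212) ≈ 301.02

301 pallets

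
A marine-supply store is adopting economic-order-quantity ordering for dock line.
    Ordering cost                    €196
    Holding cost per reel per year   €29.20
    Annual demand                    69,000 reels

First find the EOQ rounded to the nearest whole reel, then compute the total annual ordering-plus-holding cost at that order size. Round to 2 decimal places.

Optimal lot size Q* = (2 × 69,000 × €196 / €29.2)^½ ≈ 962.45 → Q = 962 reels
Annual ordering cost = (D/Q)·S = (69,000/962) × 196 = €14,058.21
Annual holding cost  = (Q/2)·H = (962/2) × 29.2 = €14,045.20
Total = €14,058.21 + €14,045.20 = €28,103.41

€28,103.41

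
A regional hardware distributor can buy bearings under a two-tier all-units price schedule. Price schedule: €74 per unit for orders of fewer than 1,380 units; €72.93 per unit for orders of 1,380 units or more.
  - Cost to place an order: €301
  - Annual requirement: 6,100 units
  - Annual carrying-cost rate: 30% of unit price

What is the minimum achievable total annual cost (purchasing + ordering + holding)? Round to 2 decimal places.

H₁ = 30%×€74 = €22.2000;  H₂ = 30%×€72.93 = €21.8790
EOQ₁ = √(2×6,100×301/22.2000) = 406.71  (< 1,380, feasible at tier 1)
EOQ₂ = √(2×6,100×301/21.8790) = 409.68  (< 1,380 → use Q = 1,380 at tier-2 price)
TC(tier 1 (EOQ₁), Q≈406.7) = €460,429.00
TC(tier 2, Q≈1,380.0) = €461,300.02
Minimum at tier 1 (EOQ₁): €460,429.00

€460,429.00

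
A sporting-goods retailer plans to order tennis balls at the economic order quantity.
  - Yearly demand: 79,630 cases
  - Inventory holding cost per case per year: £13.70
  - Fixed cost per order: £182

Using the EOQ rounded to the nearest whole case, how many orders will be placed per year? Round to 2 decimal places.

2DS/H = 2·79,630·182/13.7 = 2,115,716.79
EOQ = √2,115,716.79 ≈ 1,454.55 → Q = 1,455
Orders per year = D/Q = 79,630 / 1,455 = 54.729

54.73 orders per year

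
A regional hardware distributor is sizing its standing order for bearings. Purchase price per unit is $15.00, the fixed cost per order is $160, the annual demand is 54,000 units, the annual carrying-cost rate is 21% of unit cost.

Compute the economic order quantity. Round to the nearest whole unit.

Holding cost per unit per year: H = 21% × $15 = $3.1500
Q* = √(2·D·S / H) = √(2·54,000·160 / 3.15) = √5,485,714.3 ≈ 2,342.16

2,342 units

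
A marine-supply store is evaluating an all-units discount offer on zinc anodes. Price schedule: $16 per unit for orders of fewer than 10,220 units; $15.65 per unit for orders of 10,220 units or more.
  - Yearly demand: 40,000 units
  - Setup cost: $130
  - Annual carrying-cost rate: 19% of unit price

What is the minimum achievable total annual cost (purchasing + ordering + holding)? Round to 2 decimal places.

$641,703.39

H₁ = 19%×$16 = $3.0400;  H₂ = 19%×$15.65 = $2.9735
EOQ₁ = √(2×40,000×130/3.0400) = 1,849.61  (< 10,220, feasible at tier 1)
EOQ₂ = √(2×40,000×130/2.9735) = 1,870.18  (< 10,220 → use Q = 10,220 at tier-2 price)
TC(tier 1 (EOQ₁), Q≈1,849.6) = $645,622.81
TC(tier 2, Q≈10,220.0) = $641,703.39
Minimum at tier 2: $641,703.39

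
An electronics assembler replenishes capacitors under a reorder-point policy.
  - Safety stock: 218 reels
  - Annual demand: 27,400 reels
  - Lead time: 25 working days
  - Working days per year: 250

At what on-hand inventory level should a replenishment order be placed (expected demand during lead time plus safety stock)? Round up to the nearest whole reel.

Daily demand d = 27,400 / 250 = 109.600 reels/day
Demand during lead time = 109.600 × 25 = 2,740.00
Reorder point = 2,740.00 + 218 = 2,958.00 → round up

2,958 reels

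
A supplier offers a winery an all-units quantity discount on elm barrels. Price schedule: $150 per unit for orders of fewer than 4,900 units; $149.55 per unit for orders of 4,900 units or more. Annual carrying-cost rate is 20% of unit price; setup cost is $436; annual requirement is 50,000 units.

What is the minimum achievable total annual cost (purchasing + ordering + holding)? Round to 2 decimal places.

$7,536,166.28

H₁ = 20%×$150 = $30.0000;  H₂ = 20%×$149.55 = $29.9100
EOQ₁ = √(2×50,000×436/30.0000) = 1,205.54  (< 4,900, feasible at tier 1)
EOQ₂ = √(2×50,000×436/29.9100) = 1,207.36  (< 4,900 → use Q = 4,900 at tier-2 price)
TC(tier 1 (EOQ₁), Q≈1,205.5) = $7,536,166.28
TC(tier 2, Q≈4,900.0) = $7,555,228.48
Minimum at tier 1 (EOQ₁): $7,536,166.28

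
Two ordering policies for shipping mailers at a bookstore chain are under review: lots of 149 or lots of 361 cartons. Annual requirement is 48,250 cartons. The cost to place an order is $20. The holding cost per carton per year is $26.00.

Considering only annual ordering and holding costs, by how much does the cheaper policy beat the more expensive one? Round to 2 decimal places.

For each Q, cost = (D/Q)·S + (Q/2)·H.
TC(149) = (48,250/149)×20 + (149/2)×26 = $8,413.51
TC(361) = (48,250/361)×20 + (361/2)×26 = $7,366.13
Lots of 361 are cheaper by $1,047.38.

$1,047.38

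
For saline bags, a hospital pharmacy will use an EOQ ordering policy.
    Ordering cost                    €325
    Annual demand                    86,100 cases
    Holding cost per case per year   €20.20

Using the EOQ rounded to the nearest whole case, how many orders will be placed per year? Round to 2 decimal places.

51.74 orders per year

Q* = √(2·D·S / H) = √(2·86,100·325 / 20.2) = √2,770,544.6 ≈ 1,664.50 → Q = 1,664
Orders per year = D/Q = 86,100 / 1,664 = 51.743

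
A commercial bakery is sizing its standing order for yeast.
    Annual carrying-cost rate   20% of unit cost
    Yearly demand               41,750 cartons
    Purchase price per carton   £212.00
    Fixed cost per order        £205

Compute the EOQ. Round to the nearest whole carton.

635 cartons

Carrying cost H = £212 × 20% = £42.4000/carton/yr
2DS/H = 2·41,750·205/42.4 = 403,714.62
EOQ = √403,714.62 ≈ 635.39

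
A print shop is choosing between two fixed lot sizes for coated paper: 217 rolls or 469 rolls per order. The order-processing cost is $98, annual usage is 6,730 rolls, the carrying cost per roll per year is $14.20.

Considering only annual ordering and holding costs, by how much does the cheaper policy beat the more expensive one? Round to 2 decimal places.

$156.11

Annual cost at Q: ordering D·S/Q plus holding Q·H/2.
TC(217) = (6,730/217)×98 + (217/2)×14.2 = $4,580.05
TC(469) = (6,730/469)×98 + (469/2)×14.2 = $4,736.17
Cheaper: Q = 217.  Difference = $156.11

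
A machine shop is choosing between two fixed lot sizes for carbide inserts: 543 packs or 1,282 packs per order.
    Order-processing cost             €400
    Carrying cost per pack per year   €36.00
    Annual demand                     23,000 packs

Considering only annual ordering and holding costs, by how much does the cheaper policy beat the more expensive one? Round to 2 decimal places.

TC(Q) = (D/Q)S + (Q/2)H
TC(543) = (23,000/543)×400 + (543/2)×36 = €26,716.91
TC(1,282) = (23,000/1,282)×400 + (1,282/2)×36 = €30,252.29
|ΔTC| = |€26,716.91 − €30,252.29| = €3,535.38

€3,535.38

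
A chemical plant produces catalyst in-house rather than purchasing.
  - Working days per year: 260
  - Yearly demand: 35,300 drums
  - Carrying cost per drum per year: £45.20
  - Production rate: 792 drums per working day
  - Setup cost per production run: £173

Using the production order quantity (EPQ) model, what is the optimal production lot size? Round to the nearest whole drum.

Daily demand d = 35,300/260 = 135.769; p = 792; 1 − d/p = 0.82857
EPQ = √(2DS / (H(1 − d/p)))
    = √(2 × 35,300 × 173 / (45.2 × 0.82857)) ≈ 571.07

571 drums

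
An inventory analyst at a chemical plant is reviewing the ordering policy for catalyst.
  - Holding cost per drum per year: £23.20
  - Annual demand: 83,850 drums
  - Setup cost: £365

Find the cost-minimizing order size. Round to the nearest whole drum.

Optimal lot size Q* = (2 × 83,850 × £365 / £23.2)^½ ≈ 1,624.31

1,624 drums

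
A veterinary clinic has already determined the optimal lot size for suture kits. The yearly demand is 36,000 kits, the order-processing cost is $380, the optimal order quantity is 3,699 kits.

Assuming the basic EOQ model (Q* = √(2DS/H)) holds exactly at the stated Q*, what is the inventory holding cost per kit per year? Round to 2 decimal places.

EOQ relation: Q² = 2DS/H, so rearrange for the unknown.
H = 2DS / Q² = 2 × 36,000 × 380 / 3,699² = 1.9996

$2.00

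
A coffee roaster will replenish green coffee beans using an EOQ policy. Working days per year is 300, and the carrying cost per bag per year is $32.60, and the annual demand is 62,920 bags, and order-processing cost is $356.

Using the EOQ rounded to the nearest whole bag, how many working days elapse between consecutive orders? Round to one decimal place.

5.6 days

EOQ = √(2DS/H) = √(2 × 62,920 × 356 / 32.6)
    = √(1,374,203.68) ≈ 1,172.26 → Q = 1,172 bags
T = Q/D × 300 days = 1,172/62,920 × 300 = 5.588 days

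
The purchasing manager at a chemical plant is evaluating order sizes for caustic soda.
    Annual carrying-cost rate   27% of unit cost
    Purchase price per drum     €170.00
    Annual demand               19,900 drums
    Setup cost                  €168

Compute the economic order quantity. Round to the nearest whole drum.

Holding cost per drum per year: H = 27% × €170 = €45.9000
Q* = √(2·D·S / H) = √(2·19,900·168 / 45.9) = √145,673.2 ≈ 381.67

382 drums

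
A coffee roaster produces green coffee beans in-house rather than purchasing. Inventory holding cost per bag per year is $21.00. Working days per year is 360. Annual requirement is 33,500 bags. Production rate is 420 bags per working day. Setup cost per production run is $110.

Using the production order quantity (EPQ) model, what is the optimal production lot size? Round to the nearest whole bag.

671 bags

d = 33,500/360 = 93.0556 bags/day;  effective holding cost H(1 − d/p) = 21·(1 − 93.0556/420) = 16.34722
Q* = √(2DS / H_eff) = √(2·33,500·110 / 16.34722) ≈ 671.45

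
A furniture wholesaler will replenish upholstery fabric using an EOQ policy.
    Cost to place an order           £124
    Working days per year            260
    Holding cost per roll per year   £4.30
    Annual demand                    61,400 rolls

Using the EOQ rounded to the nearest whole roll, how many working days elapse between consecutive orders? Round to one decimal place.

EOQ = √(2DS/H) = √(2 × 61,400 × 124 / 4.3)
    = √(3,541,209.30) ≈ 1,881.81 → Q = 1,882 rolls
Days between orders = 260 / (D/Q) = 260 / 32.625 ≈ 7.969

8.0 days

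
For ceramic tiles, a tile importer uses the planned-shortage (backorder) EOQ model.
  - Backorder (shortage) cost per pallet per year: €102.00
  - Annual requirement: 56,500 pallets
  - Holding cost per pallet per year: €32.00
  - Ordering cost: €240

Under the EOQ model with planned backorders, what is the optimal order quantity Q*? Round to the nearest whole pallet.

1,055 pallets

Q* = √(2DS/H) · √((H + b)/b)
   = √(2 × 56,500 × 240 / 32) · √((32 + 102) / 102)
   = 920.598 × 1.1462 ≈ 1,055.17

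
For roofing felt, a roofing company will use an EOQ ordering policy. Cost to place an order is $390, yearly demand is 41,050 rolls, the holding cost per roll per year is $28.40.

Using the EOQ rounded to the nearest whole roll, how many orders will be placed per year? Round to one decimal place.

Optimal lot size Q* = (2 × 41,050 × $390 / $28.4)^½ ≈ 1,061.80 → Q = 1,062
Orders per year = D/Q = 41,050 / 1,062 = 38.653

38.7 orders per year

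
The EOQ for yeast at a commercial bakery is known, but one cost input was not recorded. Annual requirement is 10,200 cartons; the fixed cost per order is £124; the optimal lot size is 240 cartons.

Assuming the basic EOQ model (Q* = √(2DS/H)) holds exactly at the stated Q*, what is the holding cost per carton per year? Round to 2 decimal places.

£43.92

From Q* = √(2DS/H) ⇒ Q*² = 2DS/H.
H = 2DS / Q² = 2 × 10,200 × 124 / 240² = 43.9167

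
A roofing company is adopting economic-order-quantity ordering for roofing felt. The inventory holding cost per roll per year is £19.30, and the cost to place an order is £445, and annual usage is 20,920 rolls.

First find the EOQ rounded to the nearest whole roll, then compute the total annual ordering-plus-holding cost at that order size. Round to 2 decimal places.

EOQ = √(2DS/H) = √(2 × 20,920 × 445 / 19.3)
    = √(964,704.66) ≈ 982.19 → Q = 982 rolls
Orders/yr = 20,920/982 = 21.303; ordering cost = 21.303 × £445 = £9,480.04
Average inventory = 982/2 = 491; holding cost = 491 × £19.3 = £9,476.30
Total = £9,480.04 + £9,476.30 = £18,956.34

£18,956.34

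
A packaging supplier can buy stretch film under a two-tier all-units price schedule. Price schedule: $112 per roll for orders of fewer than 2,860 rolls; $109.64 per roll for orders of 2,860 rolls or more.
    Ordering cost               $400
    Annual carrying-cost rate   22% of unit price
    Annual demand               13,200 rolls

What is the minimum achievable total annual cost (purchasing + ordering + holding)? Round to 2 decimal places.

H₁ = 22%×$112 = $24.6400;  H₂ = 22%×$109.64 = $24.1208
EOQ₁ = √(2×13,200×400/24.6400) = 654.65  (< 2,860, feasible at tier 1)
EOQ₂ = √(2×13,200×400/24.1208) = 661.66  (< 2,860 → use Q = 2,860 at tier-2 price)
TC(tier 1 (EOQ₁), Q≈654.7) = $1,494,530.67
TC(tier 2, Q≈2,860.0) = $1,483,586.90
Minimum at tier 2: $1,483,586.90

$1,483,586.90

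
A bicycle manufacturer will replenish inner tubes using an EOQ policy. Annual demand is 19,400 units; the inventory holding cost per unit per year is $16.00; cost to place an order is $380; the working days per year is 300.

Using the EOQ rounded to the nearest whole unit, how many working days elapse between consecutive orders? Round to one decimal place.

2DS/H = 2·19,400·380/16 = 921,500.00
EOQ = √921,500.00 ≈ 959.95 → Q = 960 units
T = Q/D × 300 days = 960/19,400 × 300 = 14.845 days

14.8 days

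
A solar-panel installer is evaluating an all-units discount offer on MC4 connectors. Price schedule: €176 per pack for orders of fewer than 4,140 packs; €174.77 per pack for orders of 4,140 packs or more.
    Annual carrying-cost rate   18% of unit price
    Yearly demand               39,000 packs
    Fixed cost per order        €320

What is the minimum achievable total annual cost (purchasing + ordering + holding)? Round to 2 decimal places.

€6,884,163.79

H₁ = 18%×€176 = €31.6800;  H₂ = 18%×€174.77 = €31.4586
EOQ₁ = √(2×39,000×320/31.6800) = 887.63  (< 4,140, feasible at tier 1)
EOQ₂ = √(2×39,000×320/31.4586) = 890.74  (< 4,140 → use Q = 4,140 at tier-2 price)
TC(tier 1 (EOQ₁), Q≈887.6) = €6,892,119.97
TC(tier 2, Q≈4,140.0) = €6,884,163.79
Minimum at tier 2: €6,884,163.79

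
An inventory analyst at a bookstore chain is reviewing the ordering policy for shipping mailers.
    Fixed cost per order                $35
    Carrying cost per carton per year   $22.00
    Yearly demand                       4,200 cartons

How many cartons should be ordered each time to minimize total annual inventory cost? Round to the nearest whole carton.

Q* = √(2·D·S / H) = √(2·4,200·35 / 22) = √13,363.6 ≈ 115.60

116 cartons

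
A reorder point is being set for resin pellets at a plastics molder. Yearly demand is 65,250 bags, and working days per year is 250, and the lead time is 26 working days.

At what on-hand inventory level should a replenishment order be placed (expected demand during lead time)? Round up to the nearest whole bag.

Daily demand d = 65,250 / 250 = 261.000 bags/day
Demand during lead time = 261.000 × 26 = 6,786.00
Reorder point = 6,786.00 → round up

6,786 bags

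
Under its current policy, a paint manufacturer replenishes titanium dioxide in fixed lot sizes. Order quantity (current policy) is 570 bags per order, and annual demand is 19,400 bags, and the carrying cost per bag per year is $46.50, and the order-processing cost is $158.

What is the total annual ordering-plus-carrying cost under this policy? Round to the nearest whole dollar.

$18,630

Orders/yr = 19,400/570 = 34.035; ordering cost = 34.035 × $158 = $5,377.54
Average inventory = 570/2 = 285; holding cost = 285 × $46.5 = $13,252.50
Total = $5,377.54 + $13,252.50 = $18,630.04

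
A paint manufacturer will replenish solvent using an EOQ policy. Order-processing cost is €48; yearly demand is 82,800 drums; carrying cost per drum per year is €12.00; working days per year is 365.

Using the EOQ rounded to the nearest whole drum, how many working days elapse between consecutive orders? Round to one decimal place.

EOQ = √(2DS/H) = √(2 × 82,800 × 48 / 12)
    = √(662,400.00) ≈ 813.88 → Q = 814 drums
T = Q/D × 365 days = 814/82,800 × 365 = 3.588 days

3.6 days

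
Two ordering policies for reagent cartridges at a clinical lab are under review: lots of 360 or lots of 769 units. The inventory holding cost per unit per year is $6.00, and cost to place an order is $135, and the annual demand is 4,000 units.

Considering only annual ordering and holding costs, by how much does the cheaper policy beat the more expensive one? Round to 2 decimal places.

$429.21

For each Q, cost = (D/Q)·S + (Q/2)·H.
TC(360) = (4,000/360)×135 + (360/2)×6 = $2,580.00
TC(769) = (4,000/769)×135 + (769/2)×6 = $3,009.21
|ΔTC| = |$2,580.00 − $3,009.21| = $429.21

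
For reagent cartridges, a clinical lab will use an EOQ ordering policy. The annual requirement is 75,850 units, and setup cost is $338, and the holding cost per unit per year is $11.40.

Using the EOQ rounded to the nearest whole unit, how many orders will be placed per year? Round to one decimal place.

Q* = √(2·D·S / H) = √(2·75,850·338 / 11.4) = √4,497,771.9 ≈ 2,120.80 → Q = 2,121
Orders per year = D/Q = 75,850 / 2,121 = 35.761

35.8 orders per year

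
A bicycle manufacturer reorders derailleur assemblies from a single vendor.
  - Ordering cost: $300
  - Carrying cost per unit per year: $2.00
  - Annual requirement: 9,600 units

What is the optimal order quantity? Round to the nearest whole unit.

2DS/H = 2·9,600·300/2 = 2,880,000.00
EOQ = √2,880,000.00 ≈ 1,697.06

1,697 units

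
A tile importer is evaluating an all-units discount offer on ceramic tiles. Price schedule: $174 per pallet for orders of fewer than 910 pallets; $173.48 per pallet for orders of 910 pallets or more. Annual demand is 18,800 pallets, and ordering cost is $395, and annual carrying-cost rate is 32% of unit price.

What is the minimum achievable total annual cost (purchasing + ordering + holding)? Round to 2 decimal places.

H₁ = 32%×$174 = $55.6800;  H₂ = 32%×$173.48 = $55.5136
EOQ₁ = √(2×18,800×395/55.6800) = 516.47  (< 910, feasible at tier 1)
EOQ₂ = √(2×18,800×395/55.5136) = 517.24  (< 910 → use Q = 910 at tier-2 price)
TC(tier 1 (EOQ₁), Q≈516.5) = $3,299,956.90
TC(tier 2, Q≈910.0) = $3,294,843.13
Minimum at tier 2: $3,294,843.13

$3,294,843.13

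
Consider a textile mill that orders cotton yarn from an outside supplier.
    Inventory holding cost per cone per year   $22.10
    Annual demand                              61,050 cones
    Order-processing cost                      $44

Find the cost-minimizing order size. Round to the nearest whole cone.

Optimal lot size Q* = (2 × 61,050 × $44 / $22.1)^½ ≈ 493.05

493 cones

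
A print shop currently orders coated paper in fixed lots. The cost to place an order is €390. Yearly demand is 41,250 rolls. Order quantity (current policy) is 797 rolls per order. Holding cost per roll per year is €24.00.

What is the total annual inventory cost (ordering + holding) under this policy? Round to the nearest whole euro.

€29,749

Ordering: D/Q × S = 41,250/797 × €390 = €20,185.07
Holding:  Q/2 × H = 797/2 × €24 = €9,564.00
Total = €20,185.07 + €9,564.00 = €29,749.07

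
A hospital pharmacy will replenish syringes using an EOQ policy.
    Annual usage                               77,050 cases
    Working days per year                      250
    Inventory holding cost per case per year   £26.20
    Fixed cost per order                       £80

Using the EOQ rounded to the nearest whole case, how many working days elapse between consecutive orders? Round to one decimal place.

2.2 days

2DS/H = 2·77,050·80/26.2 = 470,534.35
EOQ = √470,534.35 ≈ 685.96 → Q = 686 cases
T = Q/D × 250 days = 686/77,050 × 250 = 2.226 days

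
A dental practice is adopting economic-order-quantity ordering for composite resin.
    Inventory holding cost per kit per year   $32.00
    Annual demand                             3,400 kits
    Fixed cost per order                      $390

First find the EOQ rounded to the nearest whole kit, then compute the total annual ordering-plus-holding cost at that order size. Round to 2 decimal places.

$9,212.17

EOQ = √(2DS/H) = √(2 × 3,400 × 390 / 32)
    = √(82,875.00) ≈ 287.88 → Q = 288 kits
Annual ordering cost = (D/Q)·S = (3,400/288) × 390 = $4,604.17
Annual holding cost  = (Q/2)·H = (288/2) × 32 = $4,608.00
Total = $4,604.17 + $4,608.00 = $9,212.17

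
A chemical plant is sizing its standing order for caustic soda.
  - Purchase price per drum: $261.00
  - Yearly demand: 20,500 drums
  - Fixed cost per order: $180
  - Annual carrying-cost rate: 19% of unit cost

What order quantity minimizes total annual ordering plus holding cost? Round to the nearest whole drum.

386 drums

Holding cost per drum per year: H = 19% × $261 = $49.5900
2DS/H = 2·20,500·180/49.59 = 148,820.33
EOQ = √148,820.33 ≈ 385.77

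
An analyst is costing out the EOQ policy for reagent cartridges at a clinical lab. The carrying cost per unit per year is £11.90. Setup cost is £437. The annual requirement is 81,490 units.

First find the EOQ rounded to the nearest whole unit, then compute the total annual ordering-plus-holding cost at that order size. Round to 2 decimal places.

£29,112.62

Q* = √(2·D·S / H) = √(2·81,490·437 / 11.9) = √5,985,063.9 ≈ 2,446.44 → Q = 2,446 units
Ordering: D/Q × S = 81,490/2,446 × £437 = £14,558.92
Holding:  Q/2 × H = 2,446/2 × £11.9 = £14,553.70
Total = £14,558.92 + £14,553.70 = £29,112.62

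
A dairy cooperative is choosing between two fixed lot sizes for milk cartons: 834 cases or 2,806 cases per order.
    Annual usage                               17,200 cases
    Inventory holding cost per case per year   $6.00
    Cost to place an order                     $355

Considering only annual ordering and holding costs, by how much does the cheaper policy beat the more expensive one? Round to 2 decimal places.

For each Q, cost = (D/Q)·S + (Q/2)·H.
TC(834) = (17,200/834)×355 + (834/2)×6 = $9,823.34
TC(2,806) = (17,200/2,806)×355 + (2,806/2)×6 = $10,594.05
Lots of 834 are cheaper by $770.71.

$770.71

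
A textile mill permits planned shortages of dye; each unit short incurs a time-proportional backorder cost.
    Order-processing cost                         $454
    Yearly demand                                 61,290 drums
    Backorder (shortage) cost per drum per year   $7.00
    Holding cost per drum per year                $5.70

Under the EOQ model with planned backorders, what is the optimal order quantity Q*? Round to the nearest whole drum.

4,209 drums

Basic EOQ = √(2·61,290·454/5.7) = 3,124.642
Backorder adjustment √((H+b)/b) = √((5.7+7)/7) = 1.3470
Q* = 3,124.642 × 1.3470 ≈ 4,208.75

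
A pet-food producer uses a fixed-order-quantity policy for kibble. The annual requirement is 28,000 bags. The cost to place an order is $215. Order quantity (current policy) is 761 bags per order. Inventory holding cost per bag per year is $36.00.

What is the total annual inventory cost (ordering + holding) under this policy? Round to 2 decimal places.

Annual ordering cost = (D/Q)·S = (28,000/761) × 215 = $7,910.64
Annual holding cost  = (Q/2)·H = (761/2) × 36 = $13,698.00
Total = $7,910.64 + $13,698.00 = $21,608.64

$21,608.64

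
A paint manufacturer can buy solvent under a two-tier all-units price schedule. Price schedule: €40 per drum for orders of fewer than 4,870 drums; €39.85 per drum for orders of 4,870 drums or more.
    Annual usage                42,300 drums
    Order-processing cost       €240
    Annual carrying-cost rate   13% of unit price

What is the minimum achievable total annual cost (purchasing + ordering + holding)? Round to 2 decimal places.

H₁ = 13%×€40 = €5.2000;  H₂ = 13%×€39.85 = €5.1805
EOQ₁ = √(2×42,300×240/5.2000) = 1,976.01  (< 4,870, feasible at tier 1)
EOQ₂ = √(2×42,300×240/5.1805) = 1,979.73  (< 4,870 → use Q = 4,870 at tier-2 price)
TC(tier 1 (EOQ₁), Q≈1,976.0) = €1,702,275.25
TC(tier 2, Q≈4,870.0) = €1,700,354.12
Minimum at tier 2: €1,700,354.12

€1,700,354.12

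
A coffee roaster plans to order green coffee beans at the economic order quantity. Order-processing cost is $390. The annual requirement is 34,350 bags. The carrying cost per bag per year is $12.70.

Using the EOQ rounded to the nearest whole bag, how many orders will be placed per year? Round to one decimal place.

23.7 orders per year

Optimal lot size Q* = (2 × 34,350 × $390 / $12.7)^½ ≈ 1,452.48 → Q = 1,452
Orders per year = D/Q = 34,350 / 1,452 = 23.657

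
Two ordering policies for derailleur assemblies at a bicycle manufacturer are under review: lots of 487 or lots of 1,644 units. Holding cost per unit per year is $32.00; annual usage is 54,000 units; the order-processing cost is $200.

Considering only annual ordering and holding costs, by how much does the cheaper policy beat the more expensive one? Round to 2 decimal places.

$2,904.75

TC(Q) = (D/Q)S + (Q/2)H
TC(487) = (54,000/487)×200 + (487/2)×32 = $29,968.59
TC(1,644) = (54,000/1,644)×200 + (1,644/2)×32 = $32,873.34
Cheaper: Q = 487.  Difference = $2,904.75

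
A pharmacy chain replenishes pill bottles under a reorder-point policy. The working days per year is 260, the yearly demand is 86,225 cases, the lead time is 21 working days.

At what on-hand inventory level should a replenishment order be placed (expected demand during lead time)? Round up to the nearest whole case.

6,965 cases

Daily demand d = 86,225 / 260 = 331.635 cases/day
Demand during lead time = 331.635 × 21 = 6,964.33
Reorder point = 6,964.33 → round up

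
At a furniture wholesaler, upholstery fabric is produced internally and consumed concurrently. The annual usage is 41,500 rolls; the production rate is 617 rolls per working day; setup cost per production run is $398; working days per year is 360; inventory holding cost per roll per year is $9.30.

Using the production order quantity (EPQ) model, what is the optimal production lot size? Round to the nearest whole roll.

2,090 rolls

Daily demand d = 41,500/360 = 115.278; p = 617; 1 − d/p = 0.81316
EPQ = √(2DS / (H(1 − d/p)))
    = √(2 × 41,500 × 398 / (9.3 × 0.81316)) ≈ 2,090.02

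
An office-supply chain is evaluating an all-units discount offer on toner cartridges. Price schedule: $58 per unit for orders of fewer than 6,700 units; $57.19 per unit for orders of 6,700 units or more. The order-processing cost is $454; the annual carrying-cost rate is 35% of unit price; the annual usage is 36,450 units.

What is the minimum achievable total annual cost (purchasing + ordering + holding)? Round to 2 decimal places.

H₁ = 35%×$58 = $20.3000;  H₂ = 35%×$57.19 = $20.0165
EOQ₁ = √(2×36,450×454/20.3000) = 1,276.86  (< 6,700, feasible at tier 1)
EOQ₂ = √(2×36,450×454/20.0165) = 1,285.87  (< 6,700 → use Q = 6,700 at tier-2 price)
TC(tier 1 (EOQ₁), Q≈1,276.9) = $2,140,020.28
TC(tier 2, Q≈6,700.0) = $2,154,100.67
Minimum at tier 1 (EOQ₁): $2,140,020.28

$2,140,020.28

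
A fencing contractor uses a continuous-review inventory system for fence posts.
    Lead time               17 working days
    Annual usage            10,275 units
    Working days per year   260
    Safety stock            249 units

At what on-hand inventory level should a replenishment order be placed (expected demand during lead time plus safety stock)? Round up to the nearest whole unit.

Daily demand d = 10,275 / 260 = 39.519 units/day
Demand during lead time = 39.519 × 17 = 671.83
Reorder point = 671.83 + 249 = 920.83 → round up

921 units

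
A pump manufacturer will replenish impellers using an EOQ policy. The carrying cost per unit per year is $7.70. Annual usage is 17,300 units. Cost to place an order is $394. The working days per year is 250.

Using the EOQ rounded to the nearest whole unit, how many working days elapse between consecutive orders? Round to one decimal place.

19.2 days

EOQ = √(2DS/H) = √(2 × 17,300 × 394 / 7.7)
    = √(1,770,441.56) ≈ 1,330.58 → Q = 1,331 units
Cycle time = (working days × Q)/D = (250 × 1,331) / 17,300 = 19.234 days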